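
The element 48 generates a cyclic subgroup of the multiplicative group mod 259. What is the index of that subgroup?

36

Since 48 ∈ (Z/259Z)^×, its order divides φ(259) = φ(7·37) = (7−1)·(37−1) = 6·36 = 216 = 2^3 · 3^3.
Divisors of 216: 1, 2, 3, 4, 6, 8, 9, 12, 18, 24, 27, 36, 54, 72, 108, 216.
Compute 48^d (mod 259) for the divisors d until we hit 1:
48^1 ≡ 48 (mod 259)
48^2 ≡ 232 (mod 259)
48^3 ≡ 258 (mod 259)
48^4 ≡ 211 (mod 259)
48^6 ≡ 1 (mod 259) ✓
The order of 48 is 6, so the subgroup it generates has 6 elements.
[(Z/259Z)^× : ⟨48⟩] = 216/6 = 36.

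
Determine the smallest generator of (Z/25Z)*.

2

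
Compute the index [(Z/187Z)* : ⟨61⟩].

2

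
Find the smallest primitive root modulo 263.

φ(263) = 263 − 1 = 262 = 2 · 131.
Test candidates g = 2, 3, … against the prime factors q ∈ {2, 131} of φ(263): g is a generator iff g^(262/q) ≢ 1 for every such q.
g = 2: 2^131 ≡ 1 — hits 1, so not a primitive root.
g = 3: 3^131 ≡ 1 — hits 1, so not a primitive root.
g = 4: 4^131 ≡ 1 — hits 1, so not a primitive root.
g = 5: 5^131 ≡ 262; 5^2 ≡ 25 — none is 1, so 5 is a primitive root.
The smallest primitive root modulo 263 is 5.

5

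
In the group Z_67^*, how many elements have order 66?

φ(67) = 67 − 1 = 66 = 2 · 3 · 11.
(Z/67Z)^× is cyclic (|G| = 66); a cyclic group of order m has exactly φ(d) elements of each order d | m, and none otherwise.
66 = 2 · 3 · 11 divides 66, and φ(66) = 20.

20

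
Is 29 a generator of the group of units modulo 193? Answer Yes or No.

No

φ(193) = 193 − 1 = 192 = 2^6 · 3.
It suffices to check that the order of 29 is not a proper divisor of 192: compute 29^(192/q) for q ∈ {2, 3}.
29^96 ≡ 192 (mod 193)  [q = 2: ≢ 1 ✓]
29^64 ≡ 1 (mod 193)  [q = 3: ≡ 1 ✗]
29^64 ≡ 1 shows ord(29) | 64, strictly less than φ(193); not a primitive root.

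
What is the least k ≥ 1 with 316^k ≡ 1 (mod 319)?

Since 316 ∈ (Z/319Z)^×, its order divides φ(319) = φ(11·29) = (11−1)·(29−1) = 10·28 = 280 = 2^3 · 5 · 7.
Divisors of 280: 1, 2, 4, 5, 7, 8, 10, 14, 20, 28, 35, 40, 56, 70, 140, 280.
Test each divisor d:
316^1 ≡ 316 (mod 319)
316^2 ≡ 9 (mod 319)
316^4 ≡ 81 (mod 319)
316^5 ≡ 76 (mod 319)
316^7 ≡ 46 (mod 319)
316^8 ≡ 181 (mod 319)
316^10 ≡ 34 (mod 319)
316^14 ≡ 202 (mod 319)
316^20 ≡ 199 (mod 319)
316^28 ≡ 291 (mod 319)
316^35 ≡ 307 (mod 319)
316^40 ≡ 45 (mod 319)
316^56 ≡ 146 (mod 319)
316^70 ≡ 144 (mod 319)
316^140 ≡ 1 (mod 319) ✓
Hence ord(316) = 140.

140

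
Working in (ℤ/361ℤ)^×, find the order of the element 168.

171

By Lagrange's theorem, ord_361(168) divides φ(361) = φ(19^2) = 19·(19−1) = 342 = 2 · 3^2 · 19.
Divisors of 342: 1, 2, 3, 6, 9, 18, 19, 38, 57, 114, 171, 342.
Test each divisor d:
168^1 ≡ 168
168^2 ≡ 66
168^3 ≡ 258
168^6 ≡ 140
168^9 ≡ 20
168^18 ≡ 39
168^19 ≡ 54
168^38 ≡ 28
168^57 ≡ 68
168^114 ≡ 292
168^171 ≡ 1
So ord_361(168) = 171.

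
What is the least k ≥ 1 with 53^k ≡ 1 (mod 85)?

Since 53 ∈ (Z/85Z)^×, its order divides φ(85) = φ(5·17) = (5−1)·(17−1) = 4·16 = 64 = 2^6.
Divisors of 64: 1, 2, 4, 8, 16, 32, 64.
Check 53^d mod 85 for each divisor in increasing order:
53^1 ≡ 53 (mod 85)
53^2 ≡ 4 (mod 85)
53^4 ≡ 16 (mod 85)
53^8 ≡ 1 (mod 85) ✓
Hence ord(53) = 8.

8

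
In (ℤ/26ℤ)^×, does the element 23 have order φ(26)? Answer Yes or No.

No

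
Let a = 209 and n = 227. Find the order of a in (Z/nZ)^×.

ord(209) | φ(227) = 227 − 1 = 226 = 2 · 113.
Divisors of 226: 1, 2, 113, 226.
Test each divisor d:
209^1 ≡ 209 (mod 227)
209^2 ≡ 97 (mod 227)
209^113 ≡ 1 (mod 227) ✓
Therefore the multiplicative order of 209 modulo 227 is 113.

113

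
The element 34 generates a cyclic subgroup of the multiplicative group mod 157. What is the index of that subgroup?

ord(34) | φ(157) = 157 − 1 = 156 = 2^2 · 3 · 13.
Divisors of 156: 1, 2, 3, 4, 6, 12, 13, 26, 39, 52, 78, 156.
Check 34^d mod 157 for each divisor in increasing order:
34^1 ≡ 34
34^2 ≡ 57
34^3 ≡ 54
34^4 ≡ 109
34^6 ≡ 90
34^12 ≡ 93
34^13 ≡ 22
34^26 ≡ 13
34^39 ≡ 129
34^52 ≡ 12
34^78 ≡ 156
34^156 ≡ 1
The order of 34 is 156, so the subgroup it generates has 156 elements.
[(Z/157Z)^× : ⟨34⟩] = 156/156 = 1.

1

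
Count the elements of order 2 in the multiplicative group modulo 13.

φ(13) = 13 − 1 = 12 = 2^2 · 3.
In a cyclic group of order 12, there are φ(d) elements of order d for each divisor d of 12, and zero for non-divisors.
2 | 12, and φ(2) = 2 − 1 = 1.

1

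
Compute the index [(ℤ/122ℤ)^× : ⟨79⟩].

Since 79 ∈ (Z/122Z)^×, its order divides φ(122) = φ(2)·φ(61) = 1·60 = 60 = 2^2 · 3 · 5.
Divisors of 60: 1, 2, 3, 4, 5, 6, 10, 12, 15, 20, 30, 60.
Compute 79^d (mod 122) for the divisors d until we hit 1:
79^1 ≡ 79
79^2 ≡ 19
79^3 ≡ 37
79^4 ≡ 117
79^5 ≡ 93
79^6 ≡ 27
79^10 ≡ 109
79^12 ≡ 119
79^15 ≡ 11
79^20 ≡ 47
79^30 ≡ 121
79^60 ≡ 1
The order of 79 is 60, so the subgroup it generates has 60 elements.
Index = |(Z/122Z)^×| / |⟨79⟩| = 60 / 60 = 1.

1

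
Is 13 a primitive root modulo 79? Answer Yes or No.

φ(79) = 79 − 1 = 78 = 2 · 3 · 13.
It suffices to check that the order of 13 is not a proper divisor of 78: compute 13^(78/q) for q ∈ {2, 3, 13}.
13^39 ≡ 1 (mod 79)  [q = 2: ≡ 1 ✗]
13^26 ≡ 23 (mod 79)  [q = 3: ≢ 1 ✓]
13^6 ≡ 67 (mod 79)  [q = 13: ≢ 1 ✓]
The check at q = 2 fails, so 13 generates a proper subgroup.

No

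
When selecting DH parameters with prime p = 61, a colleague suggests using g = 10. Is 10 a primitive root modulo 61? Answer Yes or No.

Yes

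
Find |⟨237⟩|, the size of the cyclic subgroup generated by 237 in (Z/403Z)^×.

The order of 237 must divide φ(403) = φ(13·31) = (13−1)·(31−1) = 12·30 = 360 = 2^3 · 3^2 · 5.
Divisors of 360: 1, 2, 3, 4, 5, 6, 8, 9, 10, 12, 15, 18, 20, 24, 30, 36, 40, 45, 60, 72, 90, 120, 180, 360.
Compute 237^d (mod 403) for the divisors d until we hit 1:
237^1 ≡ 237
237^2 ≡ 152
237^3 ≡ 157
237^4 ≡ 133
237^5 ≡ 87
237^6 ≡ 66
237^8 ≡ 360
237^9 ≡ 287
237^10 ≡ 315
237^12 ≡ 326
237^15 ≡ 1
Hence ord(237) = 15.

15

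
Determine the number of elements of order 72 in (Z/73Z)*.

φ(73) = 73 − 1 = 72 = 2^3 · 3^2.
Since (Z/73Z)^× is cyclic of order 72, the number of elements of order d is φ(d) when d | 72 and 0 otherwise.
72 = 2^3 · 3^2 divides 72, and φ(72) = 24.

24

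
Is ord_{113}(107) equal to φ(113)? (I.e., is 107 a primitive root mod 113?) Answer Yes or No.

φ(113) = 113 − 1 = 112 = 2^4 · 7.
Test 107^(112/q) mod 113 for each prime factor q of 112:
107^56 ≡ 112 (mod 113)  [q = 2: ≢ 1 ✓]
107^16 ≡ 30 (mod 113)  [q = 7: ≢ 1 ✓]
Every test exponent gives a nontrivial residue, hence 107 generates the full group.

Yes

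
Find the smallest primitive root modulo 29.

φ(29) = 29 − 1 = 28 = 2^2 · 7.
Test candidates g = 2, 3, … against the prime factors q ∈ {2, 7} of φ(29): g is a generator iff g^(28/q) ≢ 1 for every such q.
g = 2: 2^14 ≡ 28; 2^4 ≡ 16 — none is 1, so 2 is a primitive root.
The smallest primitive root modulo 29 is 2.

2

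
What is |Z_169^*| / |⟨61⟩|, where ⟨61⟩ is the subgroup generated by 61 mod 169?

The order of 61 must divide φ(169) = φ(13^2) = 13·(13−1) = 156 = 2^2 · 3 · 13.
Divisors of 156: 1, 2, 3, 4, 6, 12, 13, 26, 39, 52, 78, 156.
Evaluate successive powers at the divisors of 156:
61^1 ≡ 61 (mod 169)
61^2 ≡ 3 (mod 169)
61^3 ≡ 14 (mod 169)
61^4 ≡ 9 (mod 169)
61^6 ≡ 27 (mod 169)
61^12 ≡ 53 (mod 169)
61^13 ≡ 22 (mod 169)
61^26 ≡ 146 (mod 169)
61^39 ≡ 1 (mod 169) ✓
So ord_169(61) = 39, hence |⟨61⟩| = 39.
The index is φ(169) / ord(61) = 156 / 39 = 4.

4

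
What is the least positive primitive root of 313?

10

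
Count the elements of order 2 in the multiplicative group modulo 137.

φ(137) = 137 − 1 = 136 = 2^3 · 17.
Since (Z/137Z)^× is cyclic of order 136, the number of elements of order d is φ(d) when d | 136 and 0 otherwise.
2 | 136, and φ(2) = 2 − 1 = 1.

1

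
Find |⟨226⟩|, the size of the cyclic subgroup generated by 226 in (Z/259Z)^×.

18

By Lagrange's theorem, ord_259(226) divides φ(259) = φ(7·37) = (7−1)·(37−1) = 6·36 = 216 = 2^3 · 3^3.
Divisors of 216: 1, 2, 3, 4, 6, 8, 9, 12, 18, 24, 27, 36, 54, 72, 108, 216.
Check 226^d mod 259 for each divisor in increasing order:
226^1 ≡ 226 (mod 259)
226^2 ≡ 53 (mod 259)
226^3 ≡ 64 (mod 259)
226^4 ≡ 219 (mod 259)
226^6 ≡ 211 (mod 259)
226^8 ≡ 46 (mod 259)
226^9 ≡ 36 (mod 259)
226^12 ≡ 232 (mod 259)
226^18 ≡ 1 (mod 259) ✓
Therefore the multiplicative order of 226 modulo 259 is 18.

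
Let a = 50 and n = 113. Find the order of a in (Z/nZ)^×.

The order of 50 must divide φ(113) = 113 − 1 = 112 = 2^4 · 7.
Divisors of 112: 1, 2, 4, 7, 8, 14, 16, 28, 56, 112.
Test each divisor d:
50^1 ≡ 50 (mod 113)
50^2 ≡ 14 (mod 113)
50^4 ≡ 83 (mod 113)
50^7 ≡ 18 (mod 113)
50^8 ≡ 109 (mod 113)
50^14 ≡ 98 (mod 113)
50^16 ≡ 16 (mod 113)
50^28 ≡ 112 (mod 113)
50^56 ≡ 1 (mod 113) ✓
So ord_113(50) = 56.

56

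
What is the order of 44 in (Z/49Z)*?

21

Since 44 ∈ (Z/49Z)^×, its order divides φ(49) = φ(7^2) = 7·(7−1) = 42 = 2 · 3 · 7.
Divisors of 42: 1, 2, 3, 6, 7, 14, 21, 42.
Test each divisor d:
44^1 ≡ 44 (mod 49)
44^2 ≡ 25 (mod 49)
44^3 ≡ 22 (mod 49)
44^6 ≡ 43 (mod 49)
44^7 ≡ 30 (mod 49)
44^14 ≡ 18 (mod 49)
44^21 ≡ 1 (mod 49) ✓
Therefore the multiplicative order of 44 modulo 49 is 21.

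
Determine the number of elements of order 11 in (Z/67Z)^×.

φ(67) = 67 − 1 = 66 = 2 · 3 · 11.
In a cyclic group of order 66, there are φ(d) elements of order d for each divisor d of 66, and zero for non-divisors.
11 | 66, and φ(11) = 11 − 1 = 10.

10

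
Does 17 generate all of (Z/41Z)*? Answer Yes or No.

φ(41) = 41 − 1 = 40 = 2^3 · 5.
Test 17^(40/q) mod 41 for each prime factor q of 40:
17^20 ≡ 40 (mod 41)  [q = 2: ≢ 1 ✓]
17^8 ≡ 16 (mod 41)  [q = 5: ≢ 1 ✓]
All checks pass, so 17 has order 40 and is a primitive root modulo 41.

Yes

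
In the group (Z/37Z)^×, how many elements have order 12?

4

φ(37) = 37 − 1 = 36 = 2^2 · 3^2.
In a cyclic group of order 36, there are φ(d) elements of order d for each divisor d of 36, and zero for non-divisors.
12 = 2^2 · 3 divides 36, and φ(12) = 4.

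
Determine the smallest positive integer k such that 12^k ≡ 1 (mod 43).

The order of 12 must divide φ(43) = 43 − 1 = 42 = 2 · 3 · 7.
Divisors of 42: 1, 2, 3, 6, 7, 14, 21, 42.
Test each divisor d:
12^1 ≡ 12 (mod 43)
12^2 ≡ 15 (mod 43)
12^3 ≡ 8 (mod 43)
12^6 ≡ 21 (mod 43)
12^7 ≡ 37 (mod 43)
12^14 ≡ 36 (mod 43)
12^21 ≡ 42 (mod 43)
12^42 ≡ 1 (mod 43) ✓
Hence ord(12) = 42.

42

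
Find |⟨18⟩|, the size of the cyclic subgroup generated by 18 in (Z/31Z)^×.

15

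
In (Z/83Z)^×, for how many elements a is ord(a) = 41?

φ(83) = 83 − 1 = 82 = 2 · 41.
Since (Z/83Z)^× is cyclic of order 82, the number of elements of order d is φ(d) when d | 82 and 0 otherwise.
41 | 82, and φ(41) = 41 − 1 = 40.

40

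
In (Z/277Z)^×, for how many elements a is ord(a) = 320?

0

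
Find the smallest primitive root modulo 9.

2

φ(9) = φ(3^2) = 3·(3−1) = 6 = 2 · 3.
Test candidates g = 2, 3, … against the prime factors q ∈ {2, 3} of φ(9): g is a generator iff g^(6/q) ≢ 1 for every such q.
g = 2: 2^3 ≡ 8; 2^2 ≡ 4 — none is 1, so 2 is a primitive root.
So 2 is the smallest generator of (Z/9Z)^×.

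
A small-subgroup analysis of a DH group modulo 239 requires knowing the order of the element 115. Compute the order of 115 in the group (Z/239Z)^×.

238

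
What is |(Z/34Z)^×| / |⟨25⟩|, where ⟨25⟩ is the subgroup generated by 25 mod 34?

By Lagrange's theorem, ord_34(25) divides φ(34) = φ(2)·φ(17) = 1·16 = 16 = 2^4.
Divisors of 16: 1, 2, 4, 8, 16.
Check 25^d mod 34 for each divisor in increasing order:
25^1 ≡ 25 (mod 34)
25^2 ≡ 13 (mod 34)
25^4 ≡ 33 (mod 34)
25^8 ≡ 1 (mod 34) ✓
Thus |⟨25⟩| = ord(25) = 8.
[(Z/34Z)^× : ⟨25⟩] = 16/8 = 2.

2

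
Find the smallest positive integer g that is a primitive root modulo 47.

φ(47) = 47 − 1 = 46 = 2 · 23.
g is a primitive root iff g^(46/q) ≢ 1 (mod 47) for each prime q ∈ {2, 23}.
g = 2: 2^23 ≡ 1 — hits 1, so not a primitive root.
g = 3: 3^23 ≡ 1 — hits 1, so not a primitive root.
g = 4: 4^23 ≡ 1 — hits 1, so not a primitive root.
g = 5: 5^23 ≡ 46; 5^2 ≡ 25 — none is 1, so 5 is a primitive root.
The smallest primitive root modulo 47 is 5.

5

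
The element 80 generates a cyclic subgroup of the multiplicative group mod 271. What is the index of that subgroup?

ord(80) | φ(271) = 271 − 1 = 270 = 2 · 3^3 · 5.
Divisors of 270: 1, 2, 3, 5, 6, 9, 10, 15, 18, 27, 30, 45, 54, 90, 135, 270.
Evaluate successive powers at the divisors of 270:
80^1 ≡ 80 (mod 271)
80^2 ≡ 167 (mod 271)
80^3 ≡ 81 (mod 271)
80^5 ≡ 248 (mod 271)
80^6 ≡ 57 (mod 271)
80^9 ≡ 10 (mod 271)
80^10 ≡ 258 (mod 271)
80^15 ≡ 28 (mod 271)
80^18 ≡ 100 (mod 271)
80^27 ≡ 187 (mod 271)
80^30 ≡ 242 (mod 271)
80^45 ≡ 1 (mod 271) ✓
So ord_271(80) = 45, hence |⟨80⟩| = 45.
Index = |(Z/271Z)^×| / |⟨80⟩| = 270 / 45 = 6.

6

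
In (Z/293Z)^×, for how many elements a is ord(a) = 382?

0

φ(293) = 293 − 1 = 292 = 2^2 · 73.
In a cyclic group of order 292, there are φ(d) elements of order d for each divisor d of 292, and zero for non-divisors.
Since 382 ∤ 292, the count is 0.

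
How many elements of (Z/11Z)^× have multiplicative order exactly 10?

4

φ(11) = 11 − 1 = 10 = 2 · 5.
(Z/11Z)^× is cyclic (|G| = 10); a cyclic group of order m has exactly φ(d) elements of each order d | m, and none otherwise.
10 = 2 · 5 divides 10, and φ(10) = 4.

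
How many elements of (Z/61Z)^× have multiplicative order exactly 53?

φ(61) = 61 − 1 = 60 = 2^2 · 3 · 5.
In a cyclic group of order 60, there are φ(d) elements of order d for each divisor d of 60, and zero for non-divisors.
Here 60 is not a multiple of 53, so there are no elements of order 53.

0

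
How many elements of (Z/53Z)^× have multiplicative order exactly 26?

12

φ(53) = 53 − 1 = 52 = 2^2 · 13.
In a cyclic group of order 52, there are φ(d) elements of order d for each divisor d of 52, and zero for non-divisors.
26 = 2 · 13 divides 52, and φ(26) = 12.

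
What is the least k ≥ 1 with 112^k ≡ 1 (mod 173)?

172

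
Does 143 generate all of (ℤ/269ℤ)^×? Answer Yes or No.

φ(269) = 269 − 1 = 268 = 2^2 · 67.
Test 143^(268/q) mod 269 for each prime factor q of 268:
143^134 ≡ 1 (mod 269)  [q = 2: ≡ 1 ✗]
143^4 ≡ 25 (mod 269)  [q = 67: ≢ 1 ✓]
The check at q = 2 fails, so 143 generates a proper subgroup.

No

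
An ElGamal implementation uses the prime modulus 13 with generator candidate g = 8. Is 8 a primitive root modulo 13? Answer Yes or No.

No

φ(13) = 13 − 1 = 12 = 2^2 · 3.
It suffices to check that the order of 8 is not a proper divisor of 12: compute 8^(12/q) for q ∈ {2, 3}.
8^6 ≡ 12 (mod 13)  [q = 2: ≢ 1 ✓]
8^4 ≡ 1 (mod 13)  [q = 3: ≡ 1 ✗]
The check at q = 3 fails, so 8 generates a proper subgroup.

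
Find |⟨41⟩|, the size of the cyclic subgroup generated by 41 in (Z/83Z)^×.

By Lagrange's theorem, ord_83(41) divides φ(83) = 83 − 1 = 82 = 2 · 41.
Divisors of 82: 1, 2, 41, 82.
Check 41^d mod 83 for each divisor in increasing order:
41^1 ≡ 41 (mod 83)
41^2 ≡ 21 (mod 83)
41^41 ≡ 1 (mod 83) ✓
Hence ord(41) = 41.

41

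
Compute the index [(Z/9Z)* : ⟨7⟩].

ord(7) | φ(9) = φ(3^2) = 3·(3−1) = 6 = 2 · 3.
Divisors of 6: 1, 2, 3, 6.
Test each divisor d:
7^1 ≡ 7
7^2 ≡ 4
7^3 ≡ 1
So ord_9(7) = 3, hence |⟨7⟩| = 3.
The index is φ(9) / ord(7) = 6 / 3 = 2.

2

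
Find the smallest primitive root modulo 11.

2

φ(11) = 11 − 1 = 10 = 2 · 5.
Test candidates g = 2, 3, … against the prime factors q ∈ {2, 5} of φ(11): g is a generator iff g^(10/q) ≢ 1 for every such q.
g = 2: 2^5 ≡ 10; 2^2 ≡ 4 — none is 1, so 2 is a primitive root.
So 2 is the smallest generator of (Z/11Z)^×.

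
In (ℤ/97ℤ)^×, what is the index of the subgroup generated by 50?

12

The order of 50 must divide φ(97) = 97 − 1 = 96 = 2^5 · 3.
Divisors of 96: 1, 2, 3, 4, 6, 8, 12, 16, 24, 32, 48, 96.
Evaluate successive powers at the divisors of 96:
50^1 ≡ 50
50^2 ≡ 75
50^3 ≡ 64
50^4 ≡ 96
50^6 ≡ 22
50^8 ≡ 1
Thus |⟨50⟩| = ord(50) = 8.
Index = |(Z/97Z)^×| / |⟨50⟩| = 96 / 8 = 12.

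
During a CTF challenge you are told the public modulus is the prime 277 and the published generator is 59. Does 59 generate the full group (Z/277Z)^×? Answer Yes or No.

No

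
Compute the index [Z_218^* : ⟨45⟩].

Since 45 ∈ (Z/218Z)^×, its order divides φ(218) = φ(2)·φ(109) = 1·108 = 108 = 2^2 · 3^3.
Divisors of 108: 1, 2, 3, 4, 6, 9, 12, 18, 27, 36, 54, 108.
Compute 45^d (mod 218) for the divisors d until we hit 1:
45^1 ≡ 45 (mod 218)
45^2 ≡ 63 (mod 218)
45^3 ≡ 1 (mod 218) ✓
The order of 45 is 3, so the subgroup it generates has 3 elements.
[(Z/218Z)^× : ⟨45⟩] = 108/3 = 36.

36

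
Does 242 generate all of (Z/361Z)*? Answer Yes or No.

φ(361) = φ(19^2) = 19·(19−1) = 342 = 2 · 3^2 · 19.
An element g generates (Z/361Z)^× iff g^(342/q) ≢ 1 (mod 361) for each prime q ∈ {2, 3, 19}.
242^171 ≡ 360 (mod 361)  [q = 2: ≢ 1 ✓]
242^114 ≡ 292 (mod 361)  [q = 3: ≢ 1 ✓]
242^18 ≡ 134 (mod 361)  [q = 19: ≢ 1 ✓]
None equal 1, so ord_361(242) = 342: 242 is a primitive root.

Yes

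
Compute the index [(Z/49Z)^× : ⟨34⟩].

The order of 34 must divide φ(49) = φ(7^2) = 7·(7−1) = 42 = 2 · 3 · 7.
Divisors of 42: 1, 2, 3, 6, 7, 14, 21, 42.
Compute 34^d (mod 49) for the divisors d until we hit 1:
34^1 ≡ 34
34^2 ≡ 29
34^3 ≡ 6
34^6 ≡ 36
34^7 ≡ 48
34^14 ≡ 1
So ord_49(34) = 14, hence |⟨34⟩| = 14.
[(Z/49Z)^× : ⟨34⟩] = 42/14 = 3.

3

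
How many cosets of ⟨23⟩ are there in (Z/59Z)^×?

By Lagrange's theorem, ord_59(23) divides φ(59) = 59 − 1 = 58 = 2 · 29.
Divisors of 58: 1, 2, 29, 58.
Test each divisor d:
23^1 ≡ 23 (mod 59)
23^2 ≡ 57 (mod 59)
23^29 ≡ 58 (mod 59)
23^58 ≡ 1 (mod 59) ✓
So ord_59(23) = 58, hence |⟨23⟩| = 58.
[(Z/59Z)^× : ⟨23⟩] = 58/58 = 1.

1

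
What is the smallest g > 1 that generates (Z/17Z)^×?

3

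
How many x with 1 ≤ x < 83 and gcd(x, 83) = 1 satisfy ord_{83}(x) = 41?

40

φ(83) = 83 − 1 = 82 = 2 · 41.
(Z/83Z)^× is cyclic (|G| = 82); a cyclic group of order m has exactly φ(d) elements of each order d | m, and none otherwise.
41 | 82, and φ(41) = 41 − 1 = 40.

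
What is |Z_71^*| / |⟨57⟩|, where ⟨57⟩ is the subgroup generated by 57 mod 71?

The order of 57 must divide φ(71) = 71 − 1 = 70 = 2 · 5 · 7.
Divisors of 70: 1, 2, 5, 7, 10, 14, 35, 70.
Compute 57^d (mod 71) for the divisors d until we hit 1:
57^1 ≡ 57 (mod 71)
57^2 ≡ 54 (mod 71)
57^5 ≡ 1 (mod 71) ✓
So ord_71(57) = 5, hence |⟨57⟩| = 5.
Index = |(Z/71Z)^×| / |⟨57⟩| = 70 / 5 = 14.

14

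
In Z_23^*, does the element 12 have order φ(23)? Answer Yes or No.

No

φ(23) = 23 − 1 = 22 = 2 · 11.
12 is a primitive root mod 23 iff 12^(φ(23)/q) ≢ 1 for every prime q | φ(23), i.e. q ∈ {2, 11}.
12^11 ≡ 1 (mod 23)  [q = 2: ≡ 1 ✗]
12^2 ≡ 6 (mod 23)  [q = 11: ≢ 1 ✓]
12^11 ≡ 1 shows ord(12) | 11, strictly less than φ(23); not a primitive root.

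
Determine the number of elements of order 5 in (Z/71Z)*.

4

φ(71) = 71 − 1 = 70 = 2 · 5 · 7.
In a cyclic group of order 70, there are φ(d) elements of order d for each divisor d of 70, and zero for non-divisors.
5 | 70, and φ(5) = 5 − 1 = 4.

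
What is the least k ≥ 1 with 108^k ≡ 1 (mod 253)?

The order of 108 must divide φ(253) = φ(11·23) = (11−1)·(23−1) = 10·22 = 220 = 2^2 · 5 · 11.
Divisors of 220: 1, 2, 4, 5, 10, 11, 20, 22, 44, 55, 110, 220.
Evaluate successive powers at the divisors of 220:
108^1 ≡ 108 (mod 253)
108^2 ≡ 26 (mod 253)
108^4 ≡ 170 (mod 253)
108^5 ≡ 144 (mod 253)
108^10 ≡ 243 (mod 253)
108^11 ≡ 185 (mod 253)
108^20 ≡ 100 (mod 253)
108^22 ≡ 70 (mod 253)
108^44 ≡ 93 (mod 253)
108^55 ≡ 1 (mod 253) ✓
Hence ord(108) = 55.

55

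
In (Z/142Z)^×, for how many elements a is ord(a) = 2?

φ(142) = φ(2)·φ(71) = 1·70 = 70 = 2 · 5 · 7.
In a cyclic group of order 70, there are φ(d) elements of order d for each divisor d of 70, and zero for non-divisors.
2 | 70, and φ(2) = 2 − 1 = 1.

1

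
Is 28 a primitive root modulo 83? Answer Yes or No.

φ(83) = 83 − 1 = 82 = 2 · 41.
It suffices to check that the order of 28 is not a proper divisor of 82: compute 28^(82/q) for q ∈ {2, 41}.
28^41 ≡ 1 (mod 83)  [q = 2: ≡ 1 ✗]
28^2 ≡ 37 (mod 83)  [q = 41: ≢ 1 ✓]
28^41 ≡ 1 shows ord(28) | 41, strictly less than φ(83); not a primitive root.

No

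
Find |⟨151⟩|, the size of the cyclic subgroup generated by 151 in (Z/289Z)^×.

136

Since 151 ∈ (Z/289Z)^×, its order divides φ(289) = φ(17^2) = 17·(17−1) = 272 = 2^4 · 17.
Divisors of 272: 1, 2, 4, 8, 16, 17, 34, 68, 136, 272.
Compute 151^d (mod 289) for the divisors d until we hit 1:
151^1 ≡ 151 (mod 289)
151^2 ≡ 259 (mod 289)
151^4 ≡ 33 (mod 289)
151^8 ≡ 222 (mod 289)
151^16 ≡ 154 (mod 289)
151^17 ≡ 134 (mod 289)
151^34 ≡ 38 (mod 289)
151^68 ≡ 288 (mod 289)
151^136 ≡ 1 (mod 289) ✓
Therefore the multiplicative order of 151 modulo 289 is 136.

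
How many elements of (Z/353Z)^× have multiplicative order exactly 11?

φ(353) = 353 − 1 = 352 = 2^5 · 11.
In a cyclic group of order 352, there are φ(d) elements of order d for each divisor d of 352, and zero for non-divisors.
11 | 352, and φ(11) = 11 − 1 = 10.

10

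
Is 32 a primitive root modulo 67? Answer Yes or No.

Yes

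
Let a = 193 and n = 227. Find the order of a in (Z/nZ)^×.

226

ord(193) | φ(227) = 227 − 1 = 226 = 2 · 113.
Divisors of 226: 1, 2, 113, 226.
Test each divisor d:
193^1 ≡ 193 (mod 227)
193^2 ≡ 21 (mod 227)
193^113 ≡ 226 (mod 227)
193^226 ≡ 1 (mod 227) ✓
The smallest such exponent is 226, so the order of 193 is 226.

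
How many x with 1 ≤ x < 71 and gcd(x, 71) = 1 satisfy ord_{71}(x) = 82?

0

φ(71) = 71 − 1 = 70 = 2 · 5 · 7.
(Z/71Z)^× is cyclic (|G| = 70); a cyclic group of order m has exactly φ(d) elements of each order d | m, and none otherwise.
Since 82 ∤ 70, the count is 0.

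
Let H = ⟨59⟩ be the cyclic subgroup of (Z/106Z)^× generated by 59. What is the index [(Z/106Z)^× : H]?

2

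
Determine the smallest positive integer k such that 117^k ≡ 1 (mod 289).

136

ord(117) | φ(289) = φ(17^2) = 17·(17−1) = 272 = 2^4 · 17.
Divisors of 272: 1, 2, 4, 8, 16, 17, 34, 68, 136, 272.
Compute 117^d (mod 289) for the divisors d until we hit 1:
117^1 ≡ 117
117^2 ≡ 106
117^4 ≡ 254
117^8 ≡ 69
117^16 ≡ 137
117^17 ≡ 134
117^34 ≡ 38
117^68 ≡ 288
117^136 ≡ 1
So ord_289(117) = 136.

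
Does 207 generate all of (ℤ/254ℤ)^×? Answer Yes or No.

No

φ(254) = φ(2)·φ(127) = 1·126 = 126 = 2 · 3^2 · 7.
An element g generates (Z/254Z)^× iff g^(126/q) ≢ 1 (mod 254) for each prime q ∈ {2, 3, 7}.
207^63 ≡ 253 (mod 254)  [q = 2: ≢ 1 ✓]
207^42 ≡ 1 (mod 254)  [q = 3: ≡ 1 ✗]
207^18 ≡ 129 (mod 254)  [q = 7: ≢ 1 ✓]
Since 207^42 ≡ 1, the order of 207 divides 42 < 126, so 207 is not a primitive root.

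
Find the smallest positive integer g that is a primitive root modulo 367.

6

φ(367) = 367 − 1 = 366 = 2 · 3 · 61.
Test candidates g = 2, 3, … against the prime factors q ∈ {2, 3, 61} of φ(367): g is a generator iff g^(366/q) ≢ 1 for every such q.
g = 2: 2^183 ≡ 1 — hits 1, so not a primitive root.
g = 3: 3^183 ≡ 366; 3^122 ≡ 1 — hits 1, so not a primitive root.
g = 4: 4^183 ≡ 1 — hits 1, so not a primitive root.
g = 5: 5^183 ≡ 366; 5^122 ≡ 1 — hits 1, so not a primitive root.
g = 6: 6^183 ≡ 366; 6^122 ≡ 283; 6^6 ≡ 47 — none is 1, so 6 is a primitive root.
Hence the least primitive root of 367 is 6.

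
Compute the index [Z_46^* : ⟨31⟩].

2

The order of 31 must divide φ(46) = φ(2)·φ(23) = 1·22 = 22 = 2 · 11.
Divisors of 22: 1, 2, 11, 22.
Check 31^d mod 46 for each divisor in increasing order:
31^1 ≡ 31
31^2 ≡ 41
31^11 ≡ 1
Thus |⟨31⟩| = ord(31) = 11.
[(Z/46Z)^× : ⟨31⟩] = 22/11 = 2.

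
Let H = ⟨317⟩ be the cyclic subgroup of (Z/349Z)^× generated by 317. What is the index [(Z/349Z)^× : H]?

By Lagrange's theorem, ord_349(317) divides φ(349) = 349 − 1 = 348 = 2^2 · 3 · 29.
Divisors of 348: 1, 2, 3, 4, 6, 12, 29, 58, 87, 116, 174, 348.
Compute 317^d (mod 349) for the divisors d until we hit 1:
317^1 ≡ 317
317^2 ≡ 326
317^3 ≡ 38
317^4 ≡ 180
317^6 ≡ 48
317^12 ≡ 210
317^29 ≡ 160
317^58 ≡ 123
317^87 ≡ 136
317^116 ≡ 122
317^174 ≡ 348
317^348 ≡ 1
So ord_349(317) = 348, hence |⟨317⟩| = 348.
The index is φ(349) / ord(317) = 348 / 348 = 1.

1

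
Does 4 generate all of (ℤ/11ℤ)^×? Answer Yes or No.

No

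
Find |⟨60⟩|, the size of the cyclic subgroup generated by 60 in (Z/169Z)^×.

By Lagrange's theorem, ord_169(60) divides φ(169) = φ(13^2) = 13·(13−1) = 156 = 2^2 · 3 · 13.
Divisors of 156: 1, 2, 3, 4, 6, 12, 13, 26, 39, 52, 78, 156.
Compute 60^d (mod 169) for the divisors d until we hit 1:
60^1 ≡ 60
60^2 ≡ 51
60^3 ≡ 18
60^4 ≡ 66
60^6 ≡ 155
60^12 ≡ 27
60^13 ≡ 99
60^26 ≡ 168
60^39 ≡ 70
60^52 ≡ 1
The smallest such exponent is 52, so the order of 60 is 52.

52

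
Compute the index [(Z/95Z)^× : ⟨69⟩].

The order of 69 must divide φ(95) = φ(5·19) = (5−1)·(19−1) = 4·18 = 72 = 2^3 · 3^2.
Divisors of 72: 1, 2, 3, 4, 6, 8, 9, 12, 18, 24, 36, 72.
Evaluate successive powers at the divisors of 72:
69^1 ≡ 69
69^2 ≡ 11
69^3 ≡ 94
69^4 ≡ 26
69^6 ≡ 1
The order of 69 is 6, so the subgroup it generates has 6 elements.
The index is φ(95) / ord(69) = 72 / 6 = 12.

12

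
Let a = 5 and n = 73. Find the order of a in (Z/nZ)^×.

Since 5 ∈ (Z/73Z)^×, its order divides φ(73) = 73 − 1 = 72 = 2^3 · 3^2.
Divisors of 72: 1, 2, 3, 4, 6, 8, 9, 12, 18, 24, 36, 72.
Test each divisor d:
5^1 ≡ 5
5^2 ≡ 25
5^3 ≡ 52
5^4 ≡ 41
5^6 ≡ 3
5^8 ≡ 2
5^9 ≡ 10
5^12 ≡ 9
5^18 ≡ 27
5^24 ≡ 8
5^36 ≡ 72
5^72 ≡ 1
So ord_73(5) = 72.

72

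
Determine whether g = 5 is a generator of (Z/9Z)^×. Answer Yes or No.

φ(9) = φ(3^2) = 3·(3−1) = 6 = 2 · 3.
Test 5^(6/q) mod 9 for each prime factor q of 6:
5^3 ≡ 8 (mod 9)  [q = 2: ≢ 1 ✓]
5^2 ≡ 7 (mod 9)  [q = 3: ≢ 1 ✓]
None equal 1, so ord_9(5) = 6: 5 is a primitive root.

Yes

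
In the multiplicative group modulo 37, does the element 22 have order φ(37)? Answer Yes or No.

Yes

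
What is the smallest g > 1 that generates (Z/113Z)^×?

3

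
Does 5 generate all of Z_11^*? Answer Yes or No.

No

φ(11) = 11 − 1 = 10 = 2 · 5.
An element g generates (Z/11Z)^× iff g^(10/q) ≢ 1 (mod 11) for each prime q ∈ {2, 5}.
5^5 ≡ 1 (mod 11)  [q = 2: ≡ 1 ✗]
5^2 ≡ 3 (mod 11)  [q = 5: ≢ 1 ✓]
5^5 ≡ 1 shows ord(5) | 5, strictly less than φ(11); not a primitive root.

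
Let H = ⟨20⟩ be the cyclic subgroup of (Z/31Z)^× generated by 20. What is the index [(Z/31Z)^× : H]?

2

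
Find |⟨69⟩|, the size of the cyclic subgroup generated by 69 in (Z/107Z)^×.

53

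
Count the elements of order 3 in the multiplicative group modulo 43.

2

φ(43) = 43 − 1 = 42 = 2 · 3 · 7.
In a cyclic group of order 42, there are φ(d) elements of order d for each divisor d of 42, and zero for non-divisors.
3 | 42, and φ(3) = 3 − 1 = 2.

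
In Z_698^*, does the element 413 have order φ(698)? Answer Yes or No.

No

φ(698) = φ(2)·φ(349) = 1·348 = 348 = 2^2 · 3 · 29.
Test 413^(348/q) mod 698 for each prime factor q of 348:
413^174 ≡ 1 (mod 698)  [q = 2: ≡ 1 ✗]
413^116 ≡ 1 (mod 698)  [q = 3: ≡ 1 ✗]
413^12 ≡ 573 (mod 698)  [q = 29: ≢ 1 ✓]
413^174 ≡ 1 shows ord(413) | 174, strictly less than φ(698); not a primitive root.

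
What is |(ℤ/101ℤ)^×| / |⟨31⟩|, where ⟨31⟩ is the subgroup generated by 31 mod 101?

4

ord(31) | φ(101) = 101 − 1 = 100 = 2^2 · 5^2.
Divisors of 100: 1, 2, 4, 5, 10, 20, 25, 50, 100.
Check 31^d mod 101 for each divisor in increasing order:
31^1 ≡ 31 (mod 101)
31^2 ≡ 52 (mod 101)
31^4 ≡ 78 (mod 101)
31^5 ≡ 95 (mod 101)
31^10 ≡ 36 (mod 101)
31^20 ≡ 84 (mod 101)
31^25 ≡ 1 (mod 101) ✓
The order of 31 is 25, so the subgroup it generates has 25 elements.
Index = |(Z/101Z)^×| / |⟨31⟩| = 100 / 25 = 4.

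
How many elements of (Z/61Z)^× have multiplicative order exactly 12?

4

φ(61) = 61 − 1 = 60 = 2^2 · 3 · 5.
(Z/61Z)^× is cyclic (|G| = 60); a cyclic group of order m has exactly φ(d) elements of each order d | m, and none otherwise.
12 = 2^2 · 3 divides 60, and φ(12) = 4.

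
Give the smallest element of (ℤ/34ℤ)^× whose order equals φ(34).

φ(34) = φ(2)·φ(17) = 1·16 = 16 = 2^4.
Test candidates g = 2, 3, … against the prime factors q ∈ {2} of φ(34): g is a generator iff g^(16/q) ≢ 1 for every such q.
g = 2: gcd(2, 34) = 2 > 1, not a unit — skip.
g = 3: 3^8 ≡ 33 — none is 1, so 3 is a primitive root.
The smallest primitive root modulo 34 is 3.

3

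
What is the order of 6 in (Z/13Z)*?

12

By Lagrange's theorem, ord_13(6) divides φ(13) = 13 − 1 = 12 = 2^2 · 3.
Divisors of 12: 1, 2, 3, 4, 6, 12.
Evaluate successive powers at the divisors of 12:
6^1 ≡ 6 (mod 13)
6^2 ≡ 10 (mod 13)
6^3 ≡ 8 (mod 13)
6^4 ≡ 9 (mod 13)
6^6 ≡ 12 (mod 13)
6^12 ≡ 1 (mod 13) ✓
The smallest such exponent is 12, so the order of 6 is 12.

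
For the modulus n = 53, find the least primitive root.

2

φ(53) = 53 − 1 = 52 = 2^2 · 13.
Test candidates g = 2, 3, … against the prime factors q ∈ {2, 13} of φ(53): g is a generator iff g^(52/q) ≢ 1 for every such q.
g = 2: 2^26 ≡ 52; 2^4 ≡ 16 — none is 1, so 2 is a primitive root.
The smallest primitive root modulo 53 is 2.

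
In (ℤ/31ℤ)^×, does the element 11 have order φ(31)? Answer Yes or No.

Yes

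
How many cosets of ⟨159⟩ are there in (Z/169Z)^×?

By Lagrange's theorem, ord_169(159) divides φ(169) = φ(13^2) = 13·(13−1) = 156 = 2^2 · 3 · 13.
Divisors of 156: 1, 2, 3, 4, 6, 12, 13, 26, 39, 52, 78, 156.
Test each divisor d:
159^1 ≡ 159
159^2 ≡ 100
159^3 ≡ 14
159^4 ≡ 29
159^6 ≡ 27
159^12 ≡ 53
159^13 ≡ 146
159^26 ≡ 22
159^39 ≡ 1
Thus |⟨159⟩| = ord(159) = 39.
The index is φ(169) / ord(159) = 156 / 39 = 4.

4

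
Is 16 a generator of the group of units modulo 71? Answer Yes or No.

No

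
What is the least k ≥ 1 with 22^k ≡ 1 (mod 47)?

46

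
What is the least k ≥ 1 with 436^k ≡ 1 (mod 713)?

10

The order of 436 must divide φ(713) = φ(23·31) = (23−1)·(31−1) = 22·30 = 660 = 2^2 · 3 · 5 · 11.
Divisors of 660: 1, 2, 3, 4, 5, 6, 10, 11, 12, 15, 20, 22, 30, 33, 44, 55, 60, 66, 110, 132, 165, 220, 330, 660.
Evaluate successive powers at the divisors of 660:
436^1 ≡ 436 (mod 713)
436^2 ≡ 438 (mod 713)
436^3 ≡ 597 (mod 713)
436^4 ≡ 47 (mod 713)
436^5 ≡ 528 (mod 713)
436^6 ≡ 622 (mod 713)
436^10 ≡ 1 (mod 713) ✓
The smallest such exponent is 10, so the order of 436 is 10.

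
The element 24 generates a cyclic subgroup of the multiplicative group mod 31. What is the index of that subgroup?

1

ord(24) | φ(31) = 31 − 1 = 30 = 2 · 3 · 5.
Divisors of 30: 1, 2, 3, 5, 6, 10, 15, 30.
Check 24^d mod 31 for each divisor in increasing order:
24^1 ≡ 24 (mod 31)
24^2 ≡ 18 (mod 31)
24^3 ≡ 29 (mod 31)
24^5 ≡ 26 (mod 31)
24^6 ≡ 4 (mod 31)
24^10 ≡ 25 (mod 31)
24^15 ≡ 30 (mod 31)
24^30 ≡ 1 (mod 31) ✓
The order of 24 is 30, so the subgroup it generates has 30 elements.
Index = |(Z/31Z)^×| / |⟨24⟩| = 30 / 30 = 1.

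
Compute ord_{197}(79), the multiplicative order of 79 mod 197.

ord(79) | φ(197) = 197 − 1 = 196 = 2^2 · 7^2.
Divisors of 196: 1, 2, 4, 7, 14, 28, 49, 98, 196.
Evaluate successive powers at the divisors of 196:
79^1 ≡ 79
79^2 ≡ 134
79^4 ≡ 29
79^7 ≡ 68
79^14 ≡ 93
79^28 ≡ 178
79^49 ≡ 14
79^98 ≡ 196
79^196 ≡ 1
So ord_197(79) = 196.

196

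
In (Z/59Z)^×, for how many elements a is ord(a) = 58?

28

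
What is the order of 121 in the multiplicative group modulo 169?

78

By Lagrange's theorem, ord_169(121) divides φ(169) = φ(13^2) = 13·(13−1) = 156 = 2^2 · 3 · 13.
Divisors of 156: 1, 2, 3, 4, 6, 12, 13, 26, 39, 52, 78, 156.
Compute 121^d (mod 169) for the divisors d until we hit 1:
121^1 ≡ 121 (mod 169)
121^2 ≡ 107 (mod 169)
121^3 ≡ 103 (mod 169)
121^4 ≡ 126 (mod 169)
121^6 ≡ 131 (mod 169)
121^12 ≡ 92 (mod 169)
121^13 ≡ 147 (mod 169)
121^26 ≡ 146 (mod 169)
121^39 ≡ 168 (mod 169)
121^52 ≡ 22 (mod 169)
121^78 ≡ 1 (mod 169) ✓
So ord_169(121) = 78.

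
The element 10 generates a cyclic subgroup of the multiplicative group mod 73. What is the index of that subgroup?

9

Since 10 ∈ (Z/73Z)^×, its order divides φ(73) = 73 − 1 = 72 = 2^3 · 3^2.
Divisors of 72: 1, 2, 3, 4, 6, 8, 9, 12, 18, 24, 36, 72.
Compute 10^d (mod 73) for the divisors d until we hit 1:
10^1 ≡ 10 (mod 73)
10^2 ≡ 27 (mod 73)
10^3 ≡ 51 (mod 73)
10^4 ≡ 72 (mod 73)
10^6 ≡ 46 (mod 73)
10^8 ≡ 1 (mod 73) ✓
So ord_73(10) = 8, hence |⟨10⟩| = 8.
The index is φ(73) / ord(10) = 72 / 8 = 9.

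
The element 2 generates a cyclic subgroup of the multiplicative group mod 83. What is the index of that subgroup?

1

Since 2 ∈ (Z/83Z)^×, its order divides φ(83) = 83 − 1 = 82 = 2 · 41.
Divisors of 82: 1, 2, 41, 82.
Test each divisor d:
2^1 ≡ 2
2^2 ≡ 4
2^41 ≡ 82
2^82 ≡ 1
The order of 2 is 82, so the subgroup it generates has 82 elements.
Index = |(Z/83Z)^×| / |⟨2⟩| = 82 / 82 = 1.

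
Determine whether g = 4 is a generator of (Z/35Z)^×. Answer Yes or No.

No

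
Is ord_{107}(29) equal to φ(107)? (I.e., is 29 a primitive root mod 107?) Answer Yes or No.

No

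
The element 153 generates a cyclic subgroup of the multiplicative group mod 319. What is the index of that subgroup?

10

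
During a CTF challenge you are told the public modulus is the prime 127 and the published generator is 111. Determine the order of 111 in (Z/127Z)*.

Since 111 ∈ (Z/127Z)^×, its order divides φ(127) = 127 − 1 = 126 = 2 · 3^2 · 7.
Divisors of 126: 1, 2, 3, 6, 7, 9, 14, 18, 21, 42, 63, 126.
Evaluate successive powers at the divisors of 126:
111^1 ≡ 111
111^2 ≡ 2
111^3 ≡ 95
111^6 ≡ 8
111^7 ≡ 126
111^9 ≡ 125
111^14 ≡ 1
Hence ord(111) = 14.

14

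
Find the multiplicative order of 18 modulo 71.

By Lagrange's theorem, ord_71(18) divides φ(71) = 71 − 1 = 70 = 2 · 5 · 7.
Divisors of 70: 1, 2, 5, 7, 10, 14, 35, 70.
Check 18^d mod 71 for each divisor in increasing order:
18^1 ≡ 18
18^2 ≡ 40
18^5 ≡ 45
18^7 ≡ 25
18^10 ≡ 37
18^14 ≡ 57
18^35 ≡ 1
Therefore the multiplicative order of 18 modulo 71 is 35.

35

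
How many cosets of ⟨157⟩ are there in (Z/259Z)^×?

The order of 157 must divide φ(259) = φ(7·37) = (7−1)·(37−1) = 6·36 = 216 = 2^3 · 3^3.
Divisors of 216: 1, 2, 3, 4, 6, 8, 9, 12, 18, 24, 27, 36, 54, 72, 108, 216.
Test each divisor d:
157^1 ≡ 157
157^2 ≡ 44
157^3 ≡ 174
157^4 ≡ 123
157^6 ≡ 232
157^8 ≡ 107
157^9 ≡ 223
157^12 ≡ 211
157^18 ≡ 1
So ord_259(157) = 18, hence |⟨157⟩| = 18.
[(Z/259Z)^× : ⟨157⟩] = 216/18 = 12.

12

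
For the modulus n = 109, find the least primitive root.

φ(109) = 109 − 1 = 108 = 2^2 · 3^3.
Test candidates g = 2, 3, … against the prime factors q ∈ {2, 3} of φ(109): g is a generator iff g^(108/q) ≢ 1 for every such q.
g = 2: 2^54 ≡ 108; 2^36 ≡ 1 — hits 1, so not a primitive root.
g = 3: 3^54 ≡ 1 — hits 1, so not a primitive root.
g = 4: 4^54 ≡ 1 — hits 1, so not a primitive root.
g = 5: 5^54 ≡ 1 — hits 1, so not a primitive root.
g = 6: 6^54 ≡ 108; 6^36 ≡ 63 — none is 1, so 6 is a primitive root.
So 6 is the smallest generator of (Z/109Z)^×.

6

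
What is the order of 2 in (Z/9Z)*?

6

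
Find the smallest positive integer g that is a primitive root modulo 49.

φ(49) = φ(7^2) = 7·(7−1) = 42 = 2 · 3 · 7.
g is a primitive root iff g^(42/q) ≢ 1 (mod 49) for each prime q ∈ {2, 3, 7}.
g = 2: 2^21 ≡ 1 — hits 1, so not a primitive root.
g = 3: 3^21 ≡ 48; 3^14 ≡ 30; 3^6 ≡ 43 — none is 1, so 3 is a primitive root.
So 3 is the smallest generator of (Z/49Z)^×.

3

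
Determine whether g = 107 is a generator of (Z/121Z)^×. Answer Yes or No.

Yes

φ(121) = φ(11^2) = 11·(11−1) = 110 = 2 · 5 · 11.
An element g generates (Z/121Z)^× iff g^(110/q) ≢ 1 (mod 121) for each prime q ∈ {2, 5, 11}.
107^55 ≡ 120 (mod 121)  [q = 2: ≢ 1 ✓]
107^22 ≡ 9 (mod 121)  [q = 5: ≢ 1 ✓]
107^10 ≡ 78 (mod 121)  [q = 11: ≢ 1 ✓]
None equal 1, so ord_121(107) = 110: 107 is a primitive root.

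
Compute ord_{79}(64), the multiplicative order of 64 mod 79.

13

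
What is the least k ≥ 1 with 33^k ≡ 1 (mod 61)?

20

The order of 33 must divide φ(61) = 61 − 1 = 60 = 2^2 · 3 · 5.
Divisors of 60: 1, 2, 3, 4, 5, 6, 10, 12, 15, 20, 30, 60.
Evaluate successive powers at the divisors of 60:
33^1 ≡ 33
33^2 ≡ 52
33^3 ≡ 8
33^4 ≡ 20
33^5 ≡ 50
33^6 ≡ 3
33^10 ≡ 60
33^12 ≡ 9
33^15 ≡ 11
33^20 ≡ 1
Hence ord(33) = 20.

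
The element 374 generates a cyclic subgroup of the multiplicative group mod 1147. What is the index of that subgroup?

ord(374) | φ(1147) = φ(31·37) = (31−1)·(37−1) = 30·36 = 1080 = 2^3 · 3^3 · 5.
Divisors of 1080: 1, 2, 3, 4, 5, 6, 8, 9, 10, 12, 15, 18, 20, 24, 27, 30, 36, 40, 45, 54, 60, 72, 90, 108, 120, 135, 180, 216, 270, 360, 540, 1080.
Evaluate successive powers at the divisors of 1080:
374^1 ≡ 374 (mod 1147)
374^2 ≡ 1089 (mod 1147)
374^3 ≡ 101 (mod 1147)
374^4 ≡ 1070 (mod 1147)
374^5 ≡ 1024 (mod 1147)
374^6 ≡ 1025 (mod 1147)
374^8 ≡ 194 (mod 1147)
374^9 ≡ 295 (mod 1147)
374^10 ≡ 218 (mod 1147)
374^12 ≡ 1120 (mod 1147)
374^15 ≡ 714 (mod 1147)
374^18 ≡ 1000 (mod 1147)
374^20 ≡ 497 (mod 1147)
374^24 ≡ 729 (mod 1147)
374^27 ≡ 221 (mod 1147)
374^30 ≡ 528 (mod 1147)
374^36 ≡ 963 (mod 1147)
374^40 ≡ 404 (mod 1147)
374^45 ≡ 776 (mod 1147)
374^54 ≡ 667 (mod 1147)
374^60 ≡ 63 (mod 1147)
374^72 ≡ 593 (mod 1147)
374^90 ≡ 1 (mod 1147) ✓
Thus |⟨374⟩| = ord(374) = 90.
Index = |(Z/1147Z)^×| / |⟨374⟩| = 1080 / 90 = 12.

12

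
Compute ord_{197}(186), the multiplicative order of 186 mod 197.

ord(186) | φ(197) = 197 − 1 = 196 = 2^2 · 7^2.
Divisors of 196: 1, 2, 4, 7, 14, 28, 49, 98, 196.
Compute 186^d (mod 197) for the divisors d until we hit 1:
186^1 ≡ 186 (mod 197)
186^2 ≡ 121 (mod 197)
186^4 ≡ 63 (mod 197)
186^7 ≡ 69 (mod 197)
186^14 ≡ 33 (mod 197)
186^28 ≡ 104 (mod 197)
186^49 ≡ 14 (mod 197)
186^98 ≡ 196 (mod 197)
186^196 ≡ 1 (mod 197) ✓
So ord_197(186) = 196.

196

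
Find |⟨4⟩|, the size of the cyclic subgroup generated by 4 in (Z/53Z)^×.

By Lagrange's theorem, ord_53(4) divides φ(53) = 53 − 1 = 52 = 2^2 · 13.
Divisors of 52: 1, 2, 4, 13, 26, 52.
Check 4^d mod 53 for each divisor in increasing order:
4^1 ≡ 4 (mod 53)
4^2 ≡ 16 (mod 53)
4^4 ≡ 44 (mod 53)
4^13 ≡ 52 (mod 53)
4^26 ≡ 1 (mod 53) ✓
Hence ord(4) = 26.

26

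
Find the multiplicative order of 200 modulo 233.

116

ord(200) | φ(233) = 233 − 1 = 232 = 2^3 · 29.
Divisors of 232: 1, 2, 4, 8, 29, 58, 116, 232.
Evaluate successive powers at the divisors of 232:
200^1 ≡ 200 (mod 233)
200^2 ≡ 157 (mod 233)
200^4 ≡ 184 (mod 233)
200^8 ≡ 71 (mod 233)
200^29 ≡ 144 (mod 233)
200^58 ≡ 232 (mod 233)
200^116 ≡ 1 (mod 233) ✓
So ord_233(200) = 116.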